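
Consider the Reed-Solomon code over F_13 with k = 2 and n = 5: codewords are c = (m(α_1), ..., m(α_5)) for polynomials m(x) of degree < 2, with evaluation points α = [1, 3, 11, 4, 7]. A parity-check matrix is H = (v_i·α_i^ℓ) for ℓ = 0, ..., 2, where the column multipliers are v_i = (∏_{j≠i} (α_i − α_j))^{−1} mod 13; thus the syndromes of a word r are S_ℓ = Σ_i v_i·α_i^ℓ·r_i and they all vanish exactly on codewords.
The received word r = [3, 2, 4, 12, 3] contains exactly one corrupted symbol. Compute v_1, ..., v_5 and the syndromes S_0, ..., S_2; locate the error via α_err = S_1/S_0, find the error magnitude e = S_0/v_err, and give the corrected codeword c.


S = (11, 11, 11), error at position 1, error magnitude e = 8, c = [8, 2, 4, 12, 3].

Step 1: column multipliers v_i = (∏_{j≠i}(α_i − α_j))^{−1} mod 13.
  i = 1 (α = 1): (1−3)(1−11)(1−4)(1−7) = (−2)·(−10)·(−3)·(−6) = 360 ≡ 9, so v_1 = 9^{−1} = 3 (mod 13).
  i = 2 (α = 3): (3−1)(3−11)(3−4)(3−7) = 2·(−8)·(−1)·(−4) = −64 ≡ 1, so v_2 = 1^{−1} = 1 (mod 13).
  i = 3 (α = 11): (11−1)(11−3)(11−4)(11−7) = 10·8·7·4 = 2240 ≡ 4, so v_3 = 4^{−1} = 10 (mod 13).
  i = 4 (α = 4): (4−1)(4−3)(4−11)(4−7) = 3·1·(−7)·(−3) = 63 ≡ 11, so v_4 = 11^{−1} = 6 (mod 13).
  i = 5 (α = 7): (7−1)(7−3)(7−11)(7−4) = 6·4·(−4)·3 = −288 ≡ 11, so v_5 = 11^{−1} = 6 (mod 13).
  v = [3, 1, 10, 6, 6].
Step 2: syndromes of r = [3, 2, 4, 12, 3] (all sums mod 13).
  S_0 = Σ v_i r_i = 3·3 + 1·2 + 10·4 + 6·12 + 6·3 = 141 ≡ 11.
  S_1 = Σ v_i α_i r_i = 3·1·3 + 1·3·2 + 10·11·4 + 6·4·12 + 6·7·3 = 869 ≡ 11.
  α_i^2 mod 13 = [1, 9, 4, 3, 10].
  S_2 = Σ v_i α_i^2 r_i = 3·1·3 + 1·9·2 + 10·4·4 + 6·3·12 + 6·10·3 = 583 ≡ 11.
  S = (11, 11, 11) ≠ 0, so r is not a codeword (an error is present).
Step 3: locate the error. For a single error e at position i, S_ℓ = v_i·e·α_i^ℓ, so α_err = S_1/S_0.
  S_0^{−1} = 11^{−1} = 6 (mod 13), so α_err = 11·6 = 66 ≡ 1 = α_1. Error position i = 1.
  Consistency check: S_2/S_1 = 11·6 = 66 ≡ 1 = α_err ✓ (single-error assumption holds).
Step 4: error magnitude e = S_0/v_1 = S_0·∏_{j≠1}(α_1 − α_j) = 11·9 = 99 ≡ 8 (mod 13).
Step 5: correct position 1: c_1 = r_1 − e = 3 − 8 ≡ 8 (mod 13). Hence c = [8, 2, 4, 12, 3].
  Check: interpolating c through the α_i gives m(x) = 11 + 10·x (degree < 2) with m(α_i) = c_i for every i, so c is indeed a codeword.


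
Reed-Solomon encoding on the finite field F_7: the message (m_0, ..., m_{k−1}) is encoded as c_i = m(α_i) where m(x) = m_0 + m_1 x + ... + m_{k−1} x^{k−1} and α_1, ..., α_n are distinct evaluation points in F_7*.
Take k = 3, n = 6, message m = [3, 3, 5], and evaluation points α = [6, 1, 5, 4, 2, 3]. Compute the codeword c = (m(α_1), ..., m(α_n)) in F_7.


c = [5, 4, 3, 4, 1, 1]

Message polynomial: m(x) = 3 + 3·x + 5·x^2 (mod 7).
For each evaluation point α_i, compute m(α_i) mod 7:
  α_1 = 6: Horner steps 5 → 5 → 5, so m(6) = 5.
  α_2 = 1: Horner steps 5 → 1 → 4, so m(1) = 4.
  α_3 = 5: Horner steps 5 → 0 → 3, so m(5) = 3.
  α_4 = 4: Horner steps 5 → 2 → 4, so m(4) = 4.
  α_5 = 2: Horner steps 5 → 6 → 1, so m(2) = 1.
  α_6 = 3: Horner steps 5 → 4 → 1, so m(3) = 1.
Codeword c = [5, 4, 3, 4, 1, 1] ∈ F_7^6.


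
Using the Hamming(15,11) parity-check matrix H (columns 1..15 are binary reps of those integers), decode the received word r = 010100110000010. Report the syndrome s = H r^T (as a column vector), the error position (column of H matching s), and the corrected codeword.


s = (0, 1, 1, 1)^T, error position = 7, corrected codeword c = 010100010000010

Compute s = H r^T mod 2 one row at a time:
  s_1 = 1 + 0 + 0 + 0 + 0 + 0 + 1 + 0 = 2 ≡ 0 (mod 2).
  s_2 = 1 + 0 + 0 + 1 + 0 + 0 + 1 + 0 = 3 ≡ 1 (mod 2).
  s_3 = 1 + 0 + 0 + 1 + 0 + 0 + 1 + 0 = 3 ≡ 1 (mod 2).
  s_4 = 0 + 0 + 0 + 1 + 0 + 0 + 0 + 0 = 1 ≡ 1 (mod 2).
s = (0, 1, 1, 1)^T — this equals column 7 of H (binary 0111), so error is at position 7.
Correct: flip bit 7 of r = 010100110000010 to get c = 010100010000010.


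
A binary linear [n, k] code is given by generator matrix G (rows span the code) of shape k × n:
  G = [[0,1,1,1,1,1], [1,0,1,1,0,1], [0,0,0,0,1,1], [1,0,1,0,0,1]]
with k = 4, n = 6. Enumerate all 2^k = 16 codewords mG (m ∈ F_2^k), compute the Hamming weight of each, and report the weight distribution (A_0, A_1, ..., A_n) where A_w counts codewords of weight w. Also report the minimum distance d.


Weight distribution: A_0 = 1, A_1 = 1, A_2 = 2, A_3 = 6, A_4 = 5, A_5 = 1. Minimum distance d = 1.

Enumerate all 2^4 = 16 messages m ∈ F_2^4.
For each, compute codeword c = mG in F_2^6, then tally its weight.
  m = 0000 → c = 000000, weight = 0.
  m = 1000 → c = 011111, weight = 5.
  m = 0100 → c = 101101, weight = 4.
  m = 1100 → c = 110010, weight = 3.
  m = 0010 → c = 000011, weight = 2.
  m = 1010 → c = 011100, weight = 3.
  m = 0110 → c = 101110, weight = 4.
  m = 1110 → c = 110001, weight = 3.
  m = 0001 → c = 101001, weight = 3.
  m = 1001 → c = 110110, weight = 4.
  m = 0101 → c = 000100, weight = 1.
  m = 1101 → c = 011011, weight = 4.
  m = 0011 → c = 101010, weight = 3.
  m = 1011 → c = 110101, weight = 4.
  m = 0111 → c = 000111, weight = 3.
  m = 1111 → c = 011000, weight = 2.
Tally weights:
  weight 0: 1 codewords.
  weight 1: 1 codewords.
  weight 2: 2 codewords.
  weight 3: 6 codewords.
  weight 4: 5 codewords.
  weight 5: 1 codewords.
Minimum distance d = smallest w > 0 with A_w > 0 = 1.
Sanity: Σ A_w = 16 = 2^4 = 16 ✓.


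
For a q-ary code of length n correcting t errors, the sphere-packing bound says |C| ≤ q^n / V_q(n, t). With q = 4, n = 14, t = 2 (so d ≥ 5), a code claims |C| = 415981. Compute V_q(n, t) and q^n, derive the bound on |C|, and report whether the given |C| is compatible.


V_q(n, t) = 862, q^n = 268435456, Hamming bound = 311410, |C| = 415981 > bound (violated).

Step 1: Compute V_q(n, t) = Σ_{j=0}^2 C(n, j) (q−1)^j.
  j = 0: C(14,0)·(3)^0 = 1·1 = 1.
  j = 1: C(14,1)·(3)^1 = 14·3 = 42.
  j = 2: C(14,2)·(3)^2 = 91·9 = 819.
  V_q(n, t) = 1 + 42 + 819 = 862.
Step 2: q^n = 4^14 = 268435456.
Step 3: Hamming bound ⌊q^n / V_q(n,t)⌋ = ⌊268435456/862⌋ = 311410.
Step 4: Compare |C| = 415981 to 311410: violated.
The claimed |C| lies above the Hamming bound, so no 4-ary code of length 14 with d ≥ 5 can have 415981 codewords.


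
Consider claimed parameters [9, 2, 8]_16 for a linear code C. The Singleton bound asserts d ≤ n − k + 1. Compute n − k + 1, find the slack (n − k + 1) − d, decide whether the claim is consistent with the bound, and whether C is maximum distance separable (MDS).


Singleton RHS = n − k + 1 = 8, slack = 0, bound satisfied, MDS.

Singleton bound: d ≤ n − k + 1.
Here n = 9, k = 2, so n − k + 1 = 8.
Given d = 8, check d ≤ 8: YES.
Slack = (n − k + 1) − d = 0.
The code is MDS (slack = 0).
Description: the claimed parameters are [9, 2, 8]_16; such a code would be MDS (meets Singleton bound).


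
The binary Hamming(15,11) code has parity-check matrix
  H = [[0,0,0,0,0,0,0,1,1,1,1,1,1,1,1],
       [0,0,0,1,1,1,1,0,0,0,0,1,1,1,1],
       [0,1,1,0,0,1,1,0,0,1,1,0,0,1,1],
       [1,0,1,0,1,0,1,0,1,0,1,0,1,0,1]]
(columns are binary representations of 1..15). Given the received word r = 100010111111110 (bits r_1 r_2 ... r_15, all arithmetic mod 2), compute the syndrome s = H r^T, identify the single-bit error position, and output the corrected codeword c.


s = (1, 1, 0, 0)^T, error position = 12, corrected codeword c = 100010111110110

Compute s = H r^T mod 2 one row at a time:
  s_1 = 1 + 1 + 1 + 1 + 1 + 1 + 1 + 0 = 7 ≡ 1 (mod 2).
  s_2 = 0 + 1 + 0 + 1 + 1 + 1 + 1 + 0 = 5 ≡ 1 (mod 2).
  s_3 = 0 + 0 + 0 + 1 + 1 + 1 + 1 + 0 = 4 ≡ 0 (mod 2).
  s_4 = 1 + 0 + 1 + 1 + 1 + 1 + 1 + 0 = 6 ≡ 0 (mod 2).
s = (1, 1, 0, 0)^T — this equals column 12 of H (binary 1100), so error is at position 12.
Correct: flip bit 12 of r = 100010111111110 to get c = 100010111110110.


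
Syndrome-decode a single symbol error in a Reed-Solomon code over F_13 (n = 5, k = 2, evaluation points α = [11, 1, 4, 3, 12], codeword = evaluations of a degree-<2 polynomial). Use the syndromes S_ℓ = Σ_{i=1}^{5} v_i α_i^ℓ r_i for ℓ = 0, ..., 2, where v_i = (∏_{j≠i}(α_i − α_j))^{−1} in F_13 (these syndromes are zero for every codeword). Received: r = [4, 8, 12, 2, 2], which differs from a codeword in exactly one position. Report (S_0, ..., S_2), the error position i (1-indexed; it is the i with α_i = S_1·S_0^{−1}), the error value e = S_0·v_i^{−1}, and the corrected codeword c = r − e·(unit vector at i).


S = (12, 1, 12), error at position 5, error magnitude e = 1, c = [4, 8, 12, 2, 1].

Step 1: column multipliers v_i = (∏_{j≠i}(α_i − α_j))^{−1} mod 13.
  i = 1 (α = 11): (11−1)(11−4)(11−3)(11−12) = 10·7·8·(−1) = −560 ≡ 12, so v_1 = 12^{−1} = 12 (mod 13).
  i = 2 (α = 1): (1−11)(1−4)(1−3)(1−12) = (−10)·(−3)·(−2)·(−11) = 660 ≡ 10, so v_2 = 10^{−1} = 4 (mod 13).
  i = 3 (α = 4): (4−11)(4−1)(4−3)(4−12) = (−7)·3·1·(−8) = 168 ≡ 12, so v_3 = 12^{−1} = 12 (mod 13).
  i = 4 (α = 3): (3−11)(3−1)(3−4)(3−12) = (−8)·2·(−1)·(−9) = −144 ≡ 12, so v_4 = 12^{−1} = 12 (mod 13).
  i = 5 (α = 12): (12−11)(12−1)(12−4)(12−3) = 1·11·8·9 = 792 ≡ 12, so v_5 = 12^{−1} = 12 (mod 13).
  v = [12, 4, 12, 12, 12].
Step 2: syndromes of r = [4, 8, 12, 2, 2] (all sums mod 13).
  S_0 = Σ v_i r_i = 12·4 + 4·8 + 12·12 + 12·2 + 12·2 = 272 ≡ 12.
  S_1 = Σ v_i α_i r_i = 12·11·4 + 4·1·8 + 12·4·12 + 12·3·2 + 12·12·2 = 1496 ≡ 1.
  α_i^2 mod 13 = [4, 1, 3, 9, 1].
  S_2 = Σ v_i α_i^2 r_i = 12·4·4 + 4·1·8 + 12·3·12 + 12·9·2 + 12·1·2 = 896 ≡ 12.
  S = (12, 1, 12) ≠ 0, so r is not a codeword (an error is present).
Step 3: locate the error. For a single error e at position i, S_ℓ = v_i·e·α_i^ℓ, so α_err = S_1/S_0.
  S_0^{−1} = 12^{−1} = 12 (mod 13), so α_err = 1·12 = 12 ≡ 12 = α_5. Error position i = 5.
  Consistency check: S_2/S_1 = 12·1 = 12 ≡ 12 = α_err ✓ (single-error assumption holds).
Step 4: error magnitude e = S_0/v_5 = S_0·∏_{j≠5}(α_5 − α_j) = 12·12 = 144 ≡ 1 (mod 13).
Step 5: correct position 5: c_5 = r_5 − e = 2 − 1 ≡ 1 (mod 13). Hence c = [4, 8, 12, 2, 1].
  Check: interpolating c through the α_i gives m(x) = 11 + 10·x (degree < 2) with m(α_i) = c_i for every i, so c is indeed a codeword.


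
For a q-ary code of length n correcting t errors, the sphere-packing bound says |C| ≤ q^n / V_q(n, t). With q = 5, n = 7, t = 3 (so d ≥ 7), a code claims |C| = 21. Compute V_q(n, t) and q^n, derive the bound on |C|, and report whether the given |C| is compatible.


V_q(n, t) = 2605, q^n = 78125, Hamming bound = 29, |C| = 21 ≤ bound (satisfied).

Step 1: Compute V_q(n, t) = Σ_{j=0}^3 C(n, j) (q−1)^j.
  j = 0: C(7,0)·(4)^0 = 1·1 = 1.
  j = 1: C(7,1)·(4)^1 = 7·4 = 28.
  j = 2: C(7,2)·(4)^2 = 21·16 = 336.
  j = 3: C(7,3)·(4)^3 = 35·64 = 2240.
  V_q(n, t) = 1 + 28 + 336 + 2240 = 2605.
Step 2: q^n = 5^7 = 78125.
Step 3: Hamming bound ⌊q^n / V_q(n,t)⌋ = ⌊78125/2605⌋ = 29.
Step 4: Compare |C| = 21 to 29: satisfied.
The claimed |C| lies below the Hamming bound.


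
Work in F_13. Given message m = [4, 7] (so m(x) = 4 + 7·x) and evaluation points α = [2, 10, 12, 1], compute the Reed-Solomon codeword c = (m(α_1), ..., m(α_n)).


c = [5, 9, 10, 11]

Message polynomial: m(x) = 4 + 7·x (mod 13).
For each evaluation point α_i, compute m(α_i) mod 13:
  α_1 = 2: Horner steps 7 → 5, so m(2) = 5.
  α_2 = 10: Horner steps 7 → 9, so m(10) = 9.
  α_3 = 12: Horner steps 7 → 10, so m(12) = 10.
  α_4 = 1: Horner steps 7 → 11, so m(1) = 11.
Codeword c = [5, 9, 10, 11] ∈ F_13^4.


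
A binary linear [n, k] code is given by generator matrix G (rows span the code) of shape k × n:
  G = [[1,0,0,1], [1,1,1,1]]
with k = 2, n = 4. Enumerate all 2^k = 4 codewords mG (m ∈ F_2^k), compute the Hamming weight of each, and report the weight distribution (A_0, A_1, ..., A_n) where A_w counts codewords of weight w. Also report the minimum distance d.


Weight distribution: A_0 = 1, A_2 = 2, A_4 = 1. Minimum distance d = 2.

Enumerate all 2^2 = 4 messages m ∈ F_2^2.
For each, compute codeword c = mG in F_2^4, then tally its weight.
  m = 00 → c = 0000, weight = 0.
  m = 10 → c = 1001, weight = 2.
  m = 01 → c = 1111, weight = 4.
  m = 11 → c = 0110, weight = 2.
Tally weights:
  weight 0: 1 codewords.
  weight 2: 2 codewords.
  weight 4: 1 codewords.
Minimum distance d = smallest w > 0 with A_w > 0 = 2.
Sanity: Σ A_w = 4 = 2^2 = 4 ✓.


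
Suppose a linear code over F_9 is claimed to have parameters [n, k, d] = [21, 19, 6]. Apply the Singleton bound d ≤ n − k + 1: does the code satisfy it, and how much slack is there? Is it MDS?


Singleton RHS = n − k + 1 = 3, slack = -3, bound violated (no such code; not MDS).

Singleton bound: d ≤ n − k + 1.
Here n = 21, k = 19, so n − k + 1 = 3.
Given d = 6, check d ≤ 3: NO.
Slack = (n − k + 1) − d = -3.
The slack is negative: d = 6 exceeds n − k + 1 = 3 by 3, so the Singleton bound is violated and no linear [21, 19, 6]_9 code can exist. In particular it is not MDS (MDS requires d = n − k + 1 exactly).
Description: the claimed parameters are [21, 19, 6]_9; such a code would be impossible (violates the Singleton bound).


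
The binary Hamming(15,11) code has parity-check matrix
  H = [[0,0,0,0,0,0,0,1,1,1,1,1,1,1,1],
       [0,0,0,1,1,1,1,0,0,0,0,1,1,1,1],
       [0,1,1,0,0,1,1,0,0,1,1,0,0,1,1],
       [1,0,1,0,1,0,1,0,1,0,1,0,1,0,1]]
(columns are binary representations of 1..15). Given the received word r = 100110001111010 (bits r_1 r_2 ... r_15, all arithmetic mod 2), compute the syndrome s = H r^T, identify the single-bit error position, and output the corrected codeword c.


s = (1, 0, 1, 0)^T, error position = 10, corrected codeword c = 100110001011010

Compute s = H r^T mod 2 one row at a time:
  s_1 = 0 + 1 + 1 + 1 + 1 + 0 + 1 + 0 = 5 ≡ 1 (mod 2).
  s_2 = 1 + 1 + 0 + 0 + 1 + 0 + 1 + 0 = 4 ≡ 0 (mod 2).
  s_3 = 0 + 0 + 0 + 0 + 1 + 1 + 1 + 0 = 3 ≡ 1 (mod 2).
  s_4 = 1 + 0 + 1 + 0 + 1 + 1 + 0 + 0 = 4 ≡ 0 (mod 2).
s = (1, 0, 1, 0)^T — this equals column 10 of H (binary 1010), so error is at position 10.
Correct: flip bit 10 of r = 100110001111010 to get c = 100110001011010.


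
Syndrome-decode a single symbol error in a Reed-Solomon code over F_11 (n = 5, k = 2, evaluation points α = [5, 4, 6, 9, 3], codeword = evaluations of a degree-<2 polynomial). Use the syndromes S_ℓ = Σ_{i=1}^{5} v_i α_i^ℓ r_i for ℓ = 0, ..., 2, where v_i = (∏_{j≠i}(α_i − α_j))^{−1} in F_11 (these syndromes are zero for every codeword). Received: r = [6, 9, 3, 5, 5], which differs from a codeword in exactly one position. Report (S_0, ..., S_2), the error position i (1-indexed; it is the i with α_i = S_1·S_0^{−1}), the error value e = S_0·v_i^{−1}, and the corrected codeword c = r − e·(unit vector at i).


S = (5, 4, 1), error at position 5, error magnitude e = 4, c = [6, 9, 3, 5, 1].

Step 1: column multipliers v_i = (∏_{j≠i}(α_i − α_j))^{−1} mod 11.
  i = 1 (α = 5): (5−4)(5−6)(5−9)(5−3) = 1·(−1)·(−4)·2 = 8 ≡ 8, so v_1 = 8^{−1} = 7 (mod 11).
  i = 2 (α = 4): (4−5)(4−6)(4−9)(4−3) = (−1)·(−2)·(−5)·1 = −10 ≡ 1, so v_2 = 1^{−1} = 1 (mod 11).
  i = 3 (α = 6): (6−5)(6−4)(6−9)(6−3) = 1·2·(−3)·3 = −18 ≡ 4, so v_3 = 4^{−1} = 3 (mod 11).
  i = 4 (α = 9): (9−5)(9−4)(9−6)(9−3) = 4·5·3·6 = 360 ≡ 8, so v_4 = 8^{−1} = 7 (mod 11).
  i = 5 (α = 3): (3−5)(3−4)(3−6)(3−9) = (−2)·(−1)·(−3)·(−6) = 36 ≡ 3, so v_5 = 3^{−1} = 4 (mod 11).
  v = [7, 1, 3, 7, 4].
Step 2: syndromes of r = [6, 9, 3, 5, 5] (all sums mod 11).
  S_0 = Σ v_i r_i = 7·6 + 1·9 + 3·3 + 7·5 + 4·5 = 115 ≡ 5.
  S_1 = Σ v_i α_i r_i = 7·5·6 + 1·4·9 + 3·6·3 + 7·9·5 + 4·3·5 = 675 ≡ 4.
  α_i^2 mod 11 = [3, 5, 3, 4, 9].
  S_2 = Σ v_i α_i^2 r_i = 7·3·6 + 1·5·9 + 3·3·3 + 7·4·5 + 4·9·5 = 518 ≡ 1.
  S = (5, 4, 1) ≠ 0, so r is not a codeword (an error is present).
Step 3: locate the error. For a single error e at position i, S_ℓ = v_i·e·α_i^ℓ, so α_err = S_1/S_0.
  S_0^{−1} = 5^{−1} = 9 (mod 11), so α_err = 4·9 = 36 ≡ 3 = α_5. Error position i = 5.
  Consistency check: S_2/S_1 = 1·3 = 3 ≡ 3 = α_err ✓ (single-error assumption holds).
Step 4: error magnitude e = S_0/v_5 = S_0·∏_{j≠5}(α_5 − α_j) = 5·3 = 15 ≡ 4 (mod 11).
Step 5: correct position 5: c_5 = r_5 − e = 5 − 4 ≡ 1 (mod 11). Hence c = [6, 9, 3, 5, 1].
  Check: interpolating c through the α_i gives m(x) = 10 + 8·x (degree < 2) with m(α_i) = c_i for every i, so c is indeed a codeword.


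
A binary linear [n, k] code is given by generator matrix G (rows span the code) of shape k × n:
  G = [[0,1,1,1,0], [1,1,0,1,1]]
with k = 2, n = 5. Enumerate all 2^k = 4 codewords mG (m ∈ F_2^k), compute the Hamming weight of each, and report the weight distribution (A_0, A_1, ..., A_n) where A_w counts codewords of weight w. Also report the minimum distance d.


Weight distribution: A_0 = 1, A_3 = 2, A_4 = 1. Minimum distance d = 3.

Enumerate all 2^2 = 4 messages m ∈ F_2^2.
For each, compute codeword c = mG in F_2^5, then tally its weight.
  m = 00 → c = 00000, weight = 0.
  m = 10 → c = 01110, weight = 3.
  m = 01 → c = 11011, weight = 4.
  m = 11 → c = 10101, weight = 3.
Tally weights:
  weight 0: 1 codewords.
  weight 3: 2 codewords.
  weight 4: 1 codewords.
Minimum distance d = smallest w > 0 with A_w > 0 = 3.
Sanity: Σ A_w = 4 = 2^2 = 4 ✓.


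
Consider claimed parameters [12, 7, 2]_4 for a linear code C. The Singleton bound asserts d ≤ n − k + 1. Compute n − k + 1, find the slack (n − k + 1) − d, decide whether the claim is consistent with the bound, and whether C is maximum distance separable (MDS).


Singleton RHS = n − k + 1 = 6, slack = 4, bound satisfied, not MDS.

Singleton bound: d ≤ n − k + 1.
Here n = 12, k = 7, so n − k + 1 = 6.
Given d = 2, check d ≤ 6: YES.
Slack = (n − k + 1) − d = 4.
The code is NOT MDS (slack = 4 > 0).
Description: the claimed parameters are [12, 7, 2]_4; such a code would be non-MDS.


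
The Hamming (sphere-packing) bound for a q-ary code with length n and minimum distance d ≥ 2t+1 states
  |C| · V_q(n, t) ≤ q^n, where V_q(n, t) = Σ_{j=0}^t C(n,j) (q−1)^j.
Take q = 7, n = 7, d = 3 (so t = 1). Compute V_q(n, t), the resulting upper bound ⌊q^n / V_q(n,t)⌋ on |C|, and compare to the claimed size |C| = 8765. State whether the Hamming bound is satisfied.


V_q(n, t) = 43, q^n = 823543, Hamming bound = 19152, |C| = 8765 ≤ bound (satisfied).

Step 1: Compute V_q(n, t) = Σ_{j=0}^1 C(n, j) (q−1)^j.
  j = 0: C(7,0)·(6)^0 = 1·1 = 1.
  j = 1: C(7,1)·(6)^1 = 7·6 = 42.
  V_q(n, t) = 1 + 42 = 43.
Step 2: q^n = 7^7 = 823543.
Step 3: Hamming bound ⌊q^n / V_q(n,t)⌋ = ⌊823543/43⌋ = 19152.
Step 4: Compare |C| = 8765 to 19152: satisfied.
The claimed |C| lies below the Hamming bound.


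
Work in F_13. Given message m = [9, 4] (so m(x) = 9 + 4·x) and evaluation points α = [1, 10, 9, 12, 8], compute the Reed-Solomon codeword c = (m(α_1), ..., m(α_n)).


c = [0, 10, 6, 5, 2]

Message polynomial: m(x) = 9 + 4·x (mod 13).
For each evaluation point α_i, compute m(α_i) mod 13:
  α_1 = 1: Horner steps 4 → 0, so m(1) = 0.
  α_2 = 10: Horner steps 4 → 10, so m(10) = 10.
  α_3 = 9: Horner steps 4 → 6, so m(9) = 6.
  α_4 = 12: Horner steps 4 → 5, so m(12) = 5.
  α_5 = 8: Horner steps 4 → 2, so m(8) = 2.
Codeword c = [0, 10, 6, 5, 2] ∈ F_13^5.


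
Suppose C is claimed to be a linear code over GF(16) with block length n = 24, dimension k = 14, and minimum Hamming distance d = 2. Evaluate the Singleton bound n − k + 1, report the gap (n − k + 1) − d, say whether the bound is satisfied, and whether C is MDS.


Singleton RHS = n − k + 1 = 11, slack = 9, bound satisfied, not MDS.

Singleton bound: d ≤ n − k + 1.
Here n = 24, k = 14, so n − k + 1 = 11.
Given d = 2, check d ≤ 11: YES.
Slack = (n − k + 1) − d = 9.
The code is NOT MDS (slack = 9 > 0).
Description: the claimed parameters are [24, 14, 2]_16; such a code would be non-MDS.


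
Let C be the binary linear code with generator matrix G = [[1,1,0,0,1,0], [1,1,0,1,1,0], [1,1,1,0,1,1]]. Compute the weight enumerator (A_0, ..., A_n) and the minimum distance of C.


Weight distribution: A_0 = 1, A_1 = 1, A_2 = 1, A_3 = 2, A_4 = 1, A_5 = 1, A_6 = 1. Minimum distance d = 1.

Enumerate all 2^3 = 8 messages m ∈ F_2^3.
For each, compute codeword c = mG in F_2^6, then tally its weight.
  m = 000 → c = 000000, weight = 0.
  m = 100 → c = 110010, weight = 3.
  m = 010 → c = 110110, weight = 4.
  m = 110 → c = 000100, weight = 1.
  m = 001 → c = 111011, weight = 5.
  m = 101 → c = 001001, weight = 2.
  m = 011 → c = 001101, weight = 3.
  m = 111 → c = 111111, weight = 6.
Tally weights:
  weight 0: 1 codewords.
  weight 1: 1 codewords.
  weight 2: 1 codewords.
  weight 3: 2 codewords.
  weight 4: 1 codewords.
  weight 5: 1 codewords.
  weight 6: 1 codewords.
Minimum distance d = smallest w > 0 with A_w > 0 = 1.
Sanity: Σ A_w = 8 = 2^3 = 8 ✓.


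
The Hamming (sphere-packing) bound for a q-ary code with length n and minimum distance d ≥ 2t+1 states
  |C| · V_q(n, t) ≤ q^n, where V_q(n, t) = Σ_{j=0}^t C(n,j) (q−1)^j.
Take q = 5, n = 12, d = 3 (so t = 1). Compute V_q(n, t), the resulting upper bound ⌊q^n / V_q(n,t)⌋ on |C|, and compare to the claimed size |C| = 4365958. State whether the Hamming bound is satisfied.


V_q(n, t) = 49, q^n = 244140625, Hamming bound = 4982461, |C| = 4365958 ≤ bound (satisfied).

Step 1: Compute V_q(n, t) = Σ_{j=0}^1 C(n, j) (q−1)^j.
  j = 0: C(12,0)·(4)^0 = 1·1 = 1.
  j = 1: C(12,1)·(4)^1 = 12·4 = 48.
  V_q(n, t) = 1 + 48 = 49.
Step 2: q^n = 5^12 = 244140625.
Step 3: Hamming bound ⌊q^n / V_q(n,t)⌋ = ⌊244140625/49⌋ = 4982461.
Step 4: Compare |C| = 4365958 to 4982461: satisfied.
The claimed |C| lies below the Hamming bound.


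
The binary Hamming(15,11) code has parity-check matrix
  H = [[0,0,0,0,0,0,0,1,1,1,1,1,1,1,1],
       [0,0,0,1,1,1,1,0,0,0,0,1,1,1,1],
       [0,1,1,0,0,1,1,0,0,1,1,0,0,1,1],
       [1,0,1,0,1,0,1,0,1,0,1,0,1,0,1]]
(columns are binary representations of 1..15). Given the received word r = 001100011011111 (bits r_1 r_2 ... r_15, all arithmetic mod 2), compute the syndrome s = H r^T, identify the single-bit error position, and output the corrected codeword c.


s = (1, 1, 0, 1)^T, error position = 13, corrected codeword c = 001100011011011

Compute s = H r^T mod 2 one row at a time:
  s_1 = 1 + 1 + 0 + 1 + 1 + 1 + 1 + 1 = 7 ≡ 1 (mod 2).
  s_2 = 1 + 0 + 0 + 0 + 1 + 1 + 1 + 1 = 5 ≡ 1 (mod 2).
  s_3 = 0 + 1 + 0 + 0 + 0 + 1 + 1 + 1 = 4 ≡ 0 (mod 2).
  s_4 = 0 + 1 + 0 + 0 + 1 + 1 + 1 + 1 = 5 ≡ 1 (mod 2).
s = (1, 1, 0, 1)^T — this equals column 13 of H (binary 1101), so error is at position 13.
Correct: flip bit 13 of r = 001100011011111 to get c = 001100011011011.


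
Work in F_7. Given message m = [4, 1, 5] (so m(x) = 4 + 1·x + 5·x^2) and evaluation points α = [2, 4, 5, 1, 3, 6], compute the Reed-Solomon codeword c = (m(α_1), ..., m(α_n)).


c = [5, 4, 1, 3, 3, 1]

Message polynomial: m(x) = 4 + 1·x + 5·x^2 (mod 7).
For each evaluation point α_i, compute m(α_i) mod 7:
  α_1 = 2: Horner steps 5 → 4 → 5, so m(2) = 5.
  α_2 = 4: Horner steps 5 → 0 → 4, so m(4) = 4.
  α_3 = 5: Horner steps 5 → 5 → 1, so m(5) = 1.
  α_4 = 1: Horner steps 5 → 6 → 3, so m(1) = 3.
  α_5 = 3: Horner steps 5 → 2 → 3, so m(3) = 3.
  α_6 = 6: Horner steps 5 → 3 → 1, so m(6) = 1.
Codeword c = [5, 4, 1, 3, 3, 1] ∈ F_7^6.


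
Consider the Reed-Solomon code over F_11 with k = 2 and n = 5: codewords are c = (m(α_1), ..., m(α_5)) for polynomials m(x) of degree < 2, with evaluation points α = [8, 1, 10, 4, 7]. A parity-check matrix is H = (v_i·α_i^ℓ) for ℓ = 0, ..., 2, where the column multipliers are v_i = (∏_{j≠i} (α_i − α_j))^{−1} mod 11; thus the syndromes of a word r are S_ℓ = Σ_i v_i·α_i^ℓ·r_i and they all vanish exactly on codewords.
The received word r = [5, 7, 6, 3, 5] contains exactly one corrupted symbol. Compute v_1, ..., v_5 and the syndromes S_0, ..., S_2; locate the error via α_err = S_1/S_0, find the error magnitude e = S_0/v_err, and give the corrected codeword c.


S = (5, 2, 3), error at position 5, error magnitude e = 6, c = [5, 7, 6, 3, 10].

Step 1: column multipliers v_i = (∏_{j≠i}(α_i − α_j))^{−1} mod 11.
  i = 1 (α = 8): (8−1)(8−10)(8−4)(8−7) = 7·(−2)·4·1 = −56 ≡ 10, so v_1 = 10^{−1} = 10 (mod 11).
  i = 2 (α = 1): (1−8)(1−10)(1−4)(1−7) = (−7)·(−9)·(−3)·(−6) = 1134 ≡ 1, so v_2 = 1^{−1} = 1 (mod 11).
  i = 3 (α = 10): (10−8)(10−1)(10−4)(10−7) = 2·9·6·3 = 324 ≡ 5, so v_3 = 5^{−1} = 9 (mod 11).
  i = 4 (α = 4): (4−8)(4−1)(4−10)(4−7) = (−4)·3·(−6)·(−3) = −216 ≡ 4, so v_4 = 4^{−1} = 3 (mod 11).
  i = 5 (α = 7): (7−8)(7−1)(7−10)(7−4) = (−1)·6·(−3)·3 = 54 ≡ 10, so v_5 = 10^{−1} = 10 (mod 11).
  v = [10, 1, 9, 3, 10].
Step 2: syndromes of r = [5, 7, 6, 3, 5] (all sums mod 11).
  S_0 = Σ v_i r_i = 10·5 + 1·7 + 9·6 + 3·3 + 10·5 = 170 ≡ 5.
  S_1 = Σ v_i α_i r_i = 10·8·5 + 1·1·7 + 9·10·6 + 3·4·3 + 10·7·5 = 1333 ≡ 2.
  α_i^2 mod 11 = [9, 1, 1, 5, 5].
  S_2 = Σ v_i α_i^2 r_i = 10·9·5 + 1·1·7 + 9·1·6 + 3·5·3 + 10·5·5 = 806 ≡ 3.
  S = (5, 2, 3) ≠ 0, so r is not a codeword (an error is present).
Step 3: locate the error. For a single error e at position i, S_ℓ = v_i·e·α_i^ℓ, so α_err = S_1/S_0.
  S_0^{−1} = 5^{−1} = 9 (mod 11), so α_err = 2·9 = 18 ≡ 7 = α_5. Error position i = 5.
  Consistency check: S_2/S_1 = 3·6 = 18 ≡ 7 = α_err ✓ (single-error assumption holds).
Step 4: error magnitude e = S_0/v_5 = S_0·∏_{j≠5}(α_5 − α_j) = 5·10 = 50 ≡ 6 (mod 11).
Step 5: correct position 5: c_5 = r_5 − e = 5 − 6 ≡ 10 (mod 11). Hence c = [5, 7, 6, 3, 10].
  Check: interpolating c through the α_i gives m(x) = 1 + 6·x (degree < 2) with m(α_i) = c_i for every i, so c is indeed a codeword.


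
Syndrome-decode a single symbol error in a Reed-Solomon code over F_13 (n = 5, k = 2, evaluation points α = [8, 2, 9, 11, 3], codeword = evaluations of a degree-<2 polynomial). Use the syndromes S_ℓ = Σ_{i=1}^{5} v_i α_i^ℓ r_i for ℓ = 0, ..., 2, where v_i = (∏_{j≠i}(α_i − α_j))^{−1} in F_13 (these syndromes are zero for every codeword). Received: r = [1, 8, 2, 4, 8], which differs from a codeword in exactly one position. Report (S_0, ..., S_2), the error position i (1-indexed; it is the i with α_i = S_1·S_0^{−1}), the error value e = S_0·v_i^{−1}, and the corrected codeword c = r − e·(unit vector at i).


S = (11, 7, 8), error at position 5, error magnitude e = 12, c = [1, 8, 2, 4, 9].

Step 1: column multipliers v_i = (∏_{j≠i}(α_i − α_j))^{−1} mod 13.
  i = 1 (α = 8): (8−2)(8−9)(8−11)(8−3) = 6·(−1)·(−3)·5 = 90 ≡ 12, so v_1 = 12^{−1} = 12 (mod 13).
  i = 2 (α = 2): (2−8)(2−9)(2−11)(2−3) = (−6)·(−7)·(−9)·(−1) = 378 ≡ 1, so v_2 = 1^{−1} = 1 (mod 13).
  i = 3 (α = 9): (9−8)(9−2)(9−11)(9−3) = 1·7·(−2)·6 = −84 ≡ 7, so v_3 = 7^{−1} = 2 (mod 13).
  i = 4 (α = 11): (11−8)(11−2)(11−9)(11−3) = 3·9·2·8 = 432 ≡ 3, so v_4 = 3^{−1} = 9 (mod 13).
  i = 5 (α = 3): (3−8)(3−2)(3−9)(3−11) = (−5)·1·(−6)·(−8) = −240 ≡ 7, so v_5 = 7^{−1} = 2 (mod 13).
  v = [12, 1, 2, 9, 2].
Step 2: syndromes of r = [1, 8, 2, 4, 8] (all sums mod 13).
  S_0 = Σ v_i r_i = 12·1 + 1·8 + 2·2 + 9·4 + 2·8 = 76 ≡ 11.
  S_1 = Σ v_i α_i r_i = 12·8·1 + 1·2·8 + 2·9·2 + 9·11·4 + 2·3·8 = 592 ≡ 7.
  α_i^2 mod 13 = [12, 4, 3, 4, 9].
  S_2 = Σ v_i α_i^2 r_i = 12·12·1 + 1·4·8 + 2·3·2 + 9·4·4 + 2·9·8 = 476 ≡ 8.
  S = (11, 7, 8) ≠ 0, so r is not a codeword (an error is present).
Step 3: locate the error. For a single error e at position i, S_ℓ = v_i·e·α_i^ℓ, so α_err = S_1/S_0.
  S_0^{−1} = 11^{−1} = 6 (mod 13), so α_err = 7·6 = 42 ≡ 3 = α_5. Error position i = 5.
  Consistency check: S_2/S_1 = 8·2 = 16 ≡ 3 = α_err ✓ (single-error assumption holds).
Step 4: error magnitude e = S_0/v_5 = S_0·∏_{j≠5}(α_5 − α_j) = 11·7 = 77 ≡ 12 (mod 13).
Step 5: correct position 5: c_5 = r_5 − e = 8 − 12 ≡ 9 (mod 13). Hence c = [1, 8, 2, 4, 9].
  Check: interpolating c through the α_i gives m(x) = 6 + 1·x (degree < 2) with m(α_i) = c_i for every i, so c is indeed a codeword.


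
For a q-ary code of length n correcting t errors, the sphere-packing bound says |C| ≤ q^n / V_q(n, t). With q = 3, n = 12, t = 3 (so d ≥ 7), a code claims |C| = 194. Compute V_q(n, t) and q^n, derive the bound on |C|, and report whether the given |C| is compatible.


V_q(n, t) = 2049, q^n = 531441, Hamming bound = 259, |C| = 194 ≤ bound (satisfied).

Step 1: Compute V_q(n, t) = Σ_{j=0}^3 C(n, j) (q−1)^j.
  j = 0: C(12,0)·(2)^0 = 1·1 = 1.
  j = 1: C(12,1)·(2)^1 = 12·2 = 24.
  j = 2: C(12,2)·(2)^2 = 66·4 = 264.
  j = 3: C(12,3)·(2)^3 = 220·8 = 1760.
  V_q(n, t) = 1 + 24 + 264 + 1760 = 2049.
Step 2: q^n = 3^12 = 531441.
Step 3: Hamming bound ⌊q^n / V_q(n,t)⌋ = ⌊531441/2049⌋ = 259.
Step 4: Compare |C| = 194 to 259: satisfied.
The claimed |C| lies below the Hamming bound.


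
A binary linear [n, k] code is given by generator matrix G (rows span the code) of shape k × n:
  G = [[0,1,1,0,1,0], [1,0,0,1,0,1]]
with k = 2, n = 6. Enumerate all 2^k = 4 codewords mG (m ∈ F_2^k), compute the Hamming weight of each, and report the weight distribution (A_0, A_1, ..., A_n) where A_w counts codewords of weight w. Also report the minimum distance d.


Weight distribution: A_0 = 1, A_3 = 2, A_6 = 1. Minimum distance d = 3.

Enumerate all 2^2 = 4 messages m ∈ F_2^2.
For each, compute codeword c = mG in F_2^6, then tally its weight.
  m = 00 → c = 000000, weight = 0.
  m = 10 → c = 011010, weight = 3.
  m = 01 → c = 100101, weight = 3.
  m = 11 → c = 111111, weight = 6.
Tally weights:
  weight 0: 1 codewords.
  weight 3: 2 codewords.
  weight 6: 1 codewords.
Minimum distance d = smallest w > 0 with A_w > 0 = 3.
Sanity: Σ A_w = 4 = 2^2 = 4 ✓.


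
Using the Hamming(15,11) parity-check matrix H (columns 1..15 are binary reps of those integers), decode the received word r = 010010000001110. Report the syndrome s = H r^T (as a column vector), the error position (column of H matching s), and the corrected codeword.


s = (1, 0, 0, 0)^T, error position = 8, corrected codeword c = 010010010001110

Compute s = H r^T mod 2 one row at a time:
  s_1 = 0 + 0 + 0 + 0 + 1 + 1 + 1 + 0 = 3 ≡ 1 (mod 2).
  s_2 = 0 + 1 + 0 + 0 + 1 + 1 + 1 + 0 = 4 ≡ 0 (mod 2).
  s_3 = 1 + 0 + 0 + 0 + 0 + 0 + 1 + 0 = 2 ≡ 0 (mod 2).
  s_4 = 0 + 0 + 1 + 0 + 0 + 0 + 1 + 0 = 2 ≡ 0 (mod 2).
s = (1, 0, 0, 0)^T — this equals column 8 of H (binary 1000), so error is at position 8.
Correct: flip bit 8 of r = 010010000001110 to get c = 010010010001110.


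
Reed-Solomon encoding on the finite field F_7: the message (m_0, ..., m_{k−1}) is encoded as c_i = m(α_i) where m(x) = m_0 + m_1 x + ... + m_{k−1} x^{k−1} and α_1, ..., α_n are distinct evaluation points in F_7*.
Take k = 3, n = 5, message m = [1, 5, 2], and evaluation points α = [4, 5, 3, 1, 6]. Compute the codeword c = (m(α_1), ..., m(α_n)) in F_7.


c = [4, 6, 6, 1, 5]

Message polynomial: m(x) = 1 + 5·x + 2·x^2 (mod 7).
For each evaluation point α_i, compute m(α_i) mod 7:
  α_1 = 4: Horner steps 2 → 6 → 4, so m(4) = 4.
  α_2 = 5: Horner steps 2 → 1 → 6, so m(5) = 6.
  α_3 = 3: Horner steps 2 → 4 → 6, so m(3) = 6.
  α_4 = 1: Horner steps 2 → 0 → 1, so m(1) = 1.
  α_5 = 6: Horner steps 2 → 3 → 5, so m(6) = 5.
Codeword c = [4, 6, 6, 1, 5] ∈ F_7^5.


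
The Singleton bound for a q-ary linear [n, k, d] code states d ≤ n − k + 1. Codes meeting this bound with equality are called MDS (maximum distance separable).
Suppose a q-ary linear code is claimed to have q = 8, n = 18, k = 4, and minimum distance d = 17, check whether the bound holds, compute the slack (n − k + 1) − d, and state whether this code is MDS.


Singleton RHS = n − k + 1 = 15, slack = -2, bound violated (no such code; not MDS).

Singleton bound: d ≤ n − k + 1.
Here n = 18, k = 4, so n − k + 1 = 15.
Given d = 17, check d ≤ 15: NO.
Slack = (n − k + 1) − d = -2.
The slack is negative: d = 17 exceeds n − k + 1 = 15 by 2, so the Singleton bound is violated and no linear [18, 4, 17]_8 code can exist. In particular it is not MDS (MDS requires d = n − k + 1 exactly).
Description: the claimed parameters are [18, 4, 17]_8; such a code would be impossible (violates the Singleton bound).


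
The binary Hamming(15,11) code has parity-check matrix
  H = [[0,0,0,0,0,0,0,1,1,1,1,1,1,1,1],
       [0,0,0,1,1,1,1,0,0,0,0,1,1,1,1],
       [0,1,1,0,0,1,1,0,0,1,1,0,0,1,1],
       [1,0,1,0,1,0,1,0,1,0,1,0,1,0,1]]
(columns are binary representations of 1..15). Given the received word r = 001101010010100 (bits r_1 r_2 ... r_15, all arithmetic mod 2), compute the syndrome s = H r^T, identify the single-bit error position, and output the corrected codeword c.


s = (1, 1, 1, 1)^T, error position = 15, corrected codeword c = 001101010010101

Compute s = H r^T mod 2 one row at a time:
  s_1 = 1 + 0 + 0 + 1 + 0 + 1 + 0 + 0 = 3 ≡ 1 (mod 2).
  s_2 = 1 + 0 + 1 + 0 + 0 + 1 + 0 + 0 = 3 ≡ 1 (mod 2).
  s_3 = 0 + 1 + 1 + 0 + 0 + 1 + 0 + 0 = 3 ≡ 1 (mod 2).
  s_4 = 0 + 1 + 0 + 0 + 0 + 1 + 1 + 0 = 3 ≡ 1 (mod 2).
s = (1, 1, 1, 1)^T — this equals column 15 of H (binary 1111), so error is at position 15.
Correct: flip bit 15 of r = 001101010010100 to get c = 001101010010101.


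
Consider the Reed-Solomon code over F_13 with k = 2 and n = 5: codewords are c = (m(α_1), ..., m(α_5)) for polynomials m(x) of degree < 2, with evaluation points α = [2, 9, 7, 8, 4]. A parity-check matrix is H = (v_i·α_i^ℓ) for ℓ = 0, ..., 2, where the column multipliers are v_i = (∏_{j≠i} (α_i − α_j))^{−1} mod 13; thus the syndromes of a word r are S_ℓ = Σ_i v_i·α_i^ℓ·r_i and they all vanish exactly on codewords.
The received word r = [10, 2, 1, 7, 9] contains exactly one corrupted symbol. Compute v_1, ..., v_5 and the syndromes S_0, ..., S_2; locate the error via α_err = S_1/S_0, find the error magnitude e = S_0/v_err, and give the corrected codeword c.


S = (3, 1, 9), error at position 2, error magnitude e = 2, c = [10, 0, 1, 7, 9].

Step 1: column multipliers v_i = (∏_{j≠i}(α_i − α_j))^{−1} mod 13.
  i = 1 (α = 2): (2−9)(2−7)(2−8)(2−4) = (−7)·(−5)·(−6)·(−2) = 420 ≡ 4, so v_1 = 4^{−1} = 10 (mod 13).
  i = 2 (α = 9): (9−2)(9−7)(9−8)(9−4) = 7·2·1·5 = 70 ≡ 5, so v_2 = 5^{−1} = 8 (mod 13).
  i = 3 (α = 7): (7−2)(7−9)(7−8)(7−4) = 5·(−2)·(−1)·3 = 30 ≡ 4, so v_3 = 4^{−1} = 10 (mod 13).
  i = 4 (α = 8): (8−2)(8−9)(8−7)(8−4) = 6·(−1)·1·4 = −24 ≡ 2, so v_4 = 2^{−1} = 7 (mod 13).
  i = 5 (α = 4): (4−2)(4−9)(4−7)(4−8) = 2·(−5)·(−3)·(−4) = −120 ≡ 10, so v_5 = 10^{−1} = 4 (mod 13).
  v = [10, 8, 10, 7, 4].
Step 2: syndromes of r = [10, 2, 1, 7, 9] (all sums mod 13).
  S_0 = Σ v_i r_i = 10·10 + 8·2 + 10·1 + 7·7 + 4·9 = 211 ≡ 3.
  S_1 = Σ v_i α_i r_i = 10·2·10 + 8·9·2 + 10·7·1 + 7·8·7 + 4·4·9 = 950 ≡ 1.
  α_i^2 mod 13 = [4, 3, 10, 12, 3].
  S_2 = Σ v_i α_i^2 r_i = 10·4·10 + 8·3·2 + 10·10·1 + 7·12·7 + 4·3·9 = 1244 ≡ 9.
  S = (3, 1, 9) ≠ 0, so r is not a codeword (an error is present).
Step 3: locate the error. For a single error e at position i, S_ℓ = v_i·e·α_i^ℓ, so α_err = S_1/S_0.
  S_0^{−1} = 3^{−1} = 9 (mod 13), so α_err = 1·9 = 9 ≡ 9 = α_2. Error position i = 2.
  Consistency check: S_2/S_1 = 9·1 = 9 ≡ 9 = α_err ✓ (single-error assumption holds).
Step 4: error magnitude e = S_0/v_2 = S_0·∏_{j≠2}(α_2 − α_j) = 3·5 = 15 ≡ 2 (mod 13).
Step 5: correct position 2: c_2 = r_2 − e = 2 − 2 ≡ 0 (mod 13). Hence c = [10, 0, 1, 7, 9].
  Check: interpolating c through the α_i gives m(x) = 11 + 6·x (degree < 2) with m(α_i) = c_i for every i, so c is indeed a codeword.


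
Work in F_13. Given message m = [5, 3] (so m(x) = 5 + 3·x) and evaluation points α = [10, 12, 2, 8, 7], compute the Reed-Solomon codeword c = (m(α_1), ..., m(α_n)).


c = [9, 2, 11, 3, 0]

Message polynomial: m(x) = 5 + 3·x (mod 13).
For each evaluation point α_i, compute m(α_i) mod 13:
  α_1 = 10: Horner steps 3 → 9, so m(10) = 9.
  α_2 = 12: Horner steps 3 → 2, so m(12) = 2.
  α_3 = 2: Horner steps 3 → 11, so m(2) = 11.
  α_4 = 8: Horner steps 3 → 3, so m(8) = 3.
  α_5 = 7: Horner steps 3 → 0, so m(7) = 0.
Codeword c = [9, 2, 11, 3, 0] ∈ F_13^5.


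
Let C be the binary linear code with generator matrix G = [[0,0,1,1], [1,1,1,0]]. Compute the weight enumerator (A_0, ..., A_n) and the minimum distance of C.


Weight distribution: A_0 = 1, A_2 = 1, A_3 = 2. Minimum distance d = 2.

Enumerate all 2^2 = 4 messages m ∈ F_2^2.
For each, compute codeword c = mG in F_2^4, then tally its weight.
  m = 00 → c = 0000, weight = 0.
  m = 10 → c = 0011, weight = 2.
  m = 01 → c = 1110, weight = 3.
  m = 11 → c = 1101, weight = 3.
Tally weights:
  weight 0: 1 codewords.
  weight 2: 1 codewords.
  weight 3: 2 codewords.
Minimum distance d = smallest w > 0 with A_w > 0 = 2.
Sanity: Σ A_w = 4 = 2^2 = 4 ✓.


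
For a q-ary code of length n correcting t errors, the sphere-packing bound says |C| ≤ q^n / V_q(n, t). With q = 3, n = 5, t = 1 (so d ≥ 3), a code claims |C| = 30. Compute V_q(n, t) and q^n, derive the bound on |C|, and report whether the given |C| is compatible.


V_q(n, t) = 11, q^n = 243, Hamming bound = 22, |C| = 30 > bound (violated).

Step 1: Compute V_q(n, t) = Σ_{j=0}^1 C(n, j) (q−1)^j.
  j = 0: C(5,0)·(2)^0 = 1·1 = 1.
  j = 1: C(5,1)·(2)^1 = 5·2 = 10.
  V_q(n, t) = 1 + 10 = 11.
Step 2: q^n = 3^5 = 243.
Step 3: Hamming bound ⌊q^n / V_q(n,t)⌋ = ⌊243/11⌋ = 22.
Step 4: Compare |C| = 30 to 22: violated.
The claimed |C| lies above the Hamming bound, so no 3-ary code of length 5 with d ≥ 3 can have 30 codewords.


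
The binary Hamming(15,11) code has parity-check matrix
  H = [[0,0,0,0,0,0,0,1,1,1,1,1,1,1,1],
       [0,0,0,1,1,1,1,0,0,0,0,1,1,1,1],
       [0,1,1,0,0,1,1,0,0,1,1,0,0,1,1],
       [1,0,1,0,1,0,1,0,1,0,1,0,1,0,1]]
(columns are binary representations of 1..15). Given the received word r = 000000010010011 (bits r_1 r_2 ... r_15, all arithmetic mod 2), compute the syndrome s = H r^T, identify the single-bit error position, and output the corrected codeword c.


s = (0, 0, 1, 0)^T, error position = 2, corrected codeword c = 010000010010011

Compute s = H r^T mod 2 one row at a time:
  s_1 = 1 + 0 + 0 + 1 + 0 + 0 + 1 + 1 = 4 ≡ 0 (mod 2).
  s_2 = 0 + 0 + 0 + 0 + 0 + 0 + 1 + 1 = 2 ≡ 0 (mod 2).
  s_3 = 0 + 0 + 0 + 0 + 0 + 1 + 1 + 1 = 3 ≡ 1 (mod 2).
  s_4 = 0 + 0 + 0 + 0 + 0 + 1 + 0 + 1 = 2 ≡ 0 (mod 2).
s = (0, 0, 1, 0)^T — this equals column 2 of H (binary 0010), so error is at position 2.
Correct: flip bit 2 of r = 000000010010011 to get c = 010000010010011.


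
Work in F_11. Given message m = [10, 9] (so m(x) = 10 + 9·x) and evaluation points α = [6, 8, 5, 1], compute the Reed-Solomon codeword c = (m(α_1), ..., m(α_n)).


c = [9, 5, 0, 8]

Message polynomial: m(x) = 10 + 9·x (mod 11).
For each evaluation point α_i, compute m(α_i) mod 11:
  α_1 = 6: Horner steps 9 → 9, so m(6) = 9.
  α_2 = 8: Horner steps 9 → 5, so m(8) = 5.
  α_3 = 5: Horner steps 9 → 0, so m(5) = 0.
  α_4 = 1: Horner steps 9 → 8, so m(1) = 8.
Codeword c = [9, 5, 0, 8] ∈ F_11^4.


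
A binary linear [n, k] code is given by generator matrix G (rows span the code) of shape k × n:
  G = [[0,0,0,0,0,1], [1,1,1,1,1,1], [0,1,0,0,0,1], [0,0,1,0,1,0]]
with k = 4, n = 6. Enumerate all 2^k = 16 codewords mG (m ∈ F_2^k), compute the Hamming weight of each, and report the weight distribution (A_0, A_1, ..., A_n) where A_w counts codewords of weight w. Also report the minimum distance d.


Weight distribution: A_0 = 1, A_1 = 2, A_2 = 3, A_3 = 4, A_4 = 3, A_5 = 2, A_6 = 1. Minimum distance d = 1.

Enumerate all 2^4 = 16 messages m ∈ F_2^4.
For each, compute codeword c = mG in F_2^6, then tally its weight.
  m = 0000 → c = 000000, weight = 0.
  m = 1000 → c = 000001, weight = 1.
  m = 0100 → c = 111111, weight = 6.
  m = 1100 → c = 111110, weight = 5.
  m = 0010 → c = 010001, weight = 2.
  m = 1010 → c = 010000, weight = 1.
  m = 0110 → c = 101110, weight = 4.
  m = 1110 → c = 101111, weight = 5.
  m = 0001 → c = 001010, weight = 2.
  m = 1001 → c = 001011, weight = 3.
  m = 0101 → c = 110101, weight = 4.
  m = 1101 → c = 110100, weight = 3.
  m = 0011 → c = 011011, weight = 4.
  m = 1011 → c = 011010, weight = 3.
  m = 0111 → c = 100100, weight = 2.
  m = 1111 → c = 100101, weight = 3.
Tally weights:
  weight 0: 1 codewords.
  weight 1: 2 codewords.
  weight 2: 3 codewords.
  weight 3: 4 codewords.
  weight 4: 3 codewords.
  weight 5: 2 codewords.
  weight 6: 1 codewords.
Minimum distance d = smallest w > 0 with A_w > 0 = 1.
Sanity: Σ A_w = 16 = 2^4 = 16 ✓.
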